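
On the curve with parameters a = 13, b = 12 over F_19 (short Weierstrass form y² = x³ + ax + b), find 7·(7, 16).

Write Q = (7, 16).
Double-and-add on 7 = (111)₂. Start with Q = (7, 16) for the leading 1-bit.
double: tangent at (7, 16): λ = (3·7² + 13)/(2·16) ≡ 8/13. 13⁻¹ ≡ 3 (mod 19) since 13·3 = 39 ≡ 1, so λ ≡ 8·3 ≡ 5.
  x = λ² - 7 - 7 = 25 - 14 ≡ 11; y = λ·(7 - 11) - 16 ≡ 2. → (11, 2)
add Q: (11, 2) + (7, 16). λ = (16 - 2)/(7 - 11) ≡ 14/15 mod 19. 15⁻¹ ≡ 14 (mod 19) since 15·14 = 210 ≡ 1, so λ ≡ 6.
  x = λ² - 11 - 7 = 36 - 18 ≡ 18; y = λ·(11 - 18) - 2 ≡ 13. → (18, 13)
double: tangent at (18, 13): λ = (3·18² + 13)/(2·13) ≡ 16/7. 7⁻¹ ≡ 11 (mod 19), so λ ≡ 16·11 ≡ 5.
  x = λ² - 18 - 18 = 25 - 36 ≡ 8; y = λ·(18 - 8) - 13 ≡ 18. → (8, 18)
add Q: (8, 18) + (7, 16). λ = (16 - 18)/(7 - 8) ≡ 17/18 mod 19. 18⁻¹ ≡ 18 (mod 19) since 18·18 = 324 ≡ 1, so λ ≡ 2.
  x = λ² - 8 - 7 = 4 - 15 ≡ 8; y = λ·(8 - 8) - 18 ≡ 1. → (8, 1)

(8, 1)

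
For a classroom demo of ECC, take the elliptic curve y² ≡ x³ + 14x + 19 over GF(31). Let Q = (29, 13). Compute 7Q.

(15, 16)

Repeated addition: build up to 7Q.
2Q: tangent at (29, 13): λ = (3·29² + 14)/(2·13) ≡ 26/26. 26⁻¹ ≡ 6 (mod 31), so λ ≡ 26·6 ≡ 1.
  x = λ² - 29 - 29 = 1 - 58 ≡ 5; y = λ·(29 - 5) - 13 ≡ 11. → (5, 11)
3Q: (5, 11) + (29, 13). λ = (13 - 11)/(29 - 5) ≡ 2/24 mod 31. 24⁻¹ ≡ 22 (mod 31), so λ ≡ 13.
  x = λ² - 5 - 29 = 169 - 34 ≡ 11; y = λ·(5 - 11) - 11 ≡ 4. → (11, 4)
4Q: (11, 4) + (29, 13). λ = (13 - 4)/(29 - 11) ≡ 9/18 mod 31. 18⁻¹ ≡ 19 (mod 31) since 18·19 = 342 ≡ 1, so λ ≡ 16.
  x = λ² - 11 - 29 = 256 - 40 ≡ 30; y = λ·(11 - 30) - 4 ≡ 2. → (30, 2)
5Q: (30, 2) + (29, 13). λ = (13 - 2)/(29 - 30) ≡ 11/30 mod 31. 30⁻¹ ≡ 30 (mod 31), so λ ≡ 20.
  x = λ² - 30 - 29 = 400 - 59 ≡ 0; y = λ·(30 - 0) - 2 ≡ 9. → (0, 9)
6Q: (0, 9) + (29, 13). λ = (13 - 9)/(29 - 0) ≡ 4/29 mod 31. 29⁻¹ ≡ 15 (mod 31), so λ ≡ 29.
  x = λ² - 0 - 29 = 841 - 29 ≡ 6; y = λ·(0 - 6) - 9 ≡ 3. → (6, 3)
7Q: (6, 3) + (29, 13). λ = (13 - 3)/(29 - 6) ≡ 10/23 mod 31. 23⁻¹ ≡ 27 (mod 31) since 23·27 = 621 ≡ 1, so λ ≡ 22.
  x = λ² - 6 - 29 = 484 - 35 ≡ 15; y = λ·(6 - 15) - 3 ≡ 16. → (15, 16)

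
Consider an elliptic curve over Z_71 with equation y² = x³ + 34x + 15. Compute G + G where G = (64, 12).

(0, 21)

tangent at (64, 12): λ = (3·64² + 34)/(2·12) ≡ 39/24. 24⁻¹ ≡ 3 (mod 71), so λ ≡ 39·3 ≡ 46.
  x = λ² - 64 - 64 = 2116 - 128 ≡ 0; y = λ·(64 - 0) - 12 ≡ 21. → (0, 21)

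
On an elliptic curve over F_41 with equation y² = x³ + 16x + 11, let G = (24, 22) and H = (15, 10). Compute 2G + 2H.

(28, 36)

First 2G:
Repeated addition: build up to 2G.
2G: tangent at (24, 22): λ = (3·24² + 16)/(2·22) ≡ 22/3. 3⁻¹ ≡ 14 (mod 41) since 3·14 = 42 ≡ 1, so λ ≡ 22·14 ≡ 21.
  x = λ² - 24 - 24 = 441 - 48 ≡ 24; y = λ·(24 - 24) - 22 ≡ 19. → (24, 19)
2G = (24, 19).
Next 2H:
Repeated addition: build up to 2H.
2H: tangent at (15, 10): λ = (3·15² + 16)/(2·10) ≡ 35/20. 20⁻¹ ≡ 39 (mod 41) since 20·39 = 780 ≡ 1, so λ ≡ 35·39 ≡ 12.
  x = λ² - 15 - 15 = 144 - 30 ≡ 32; y = λ·(15 - 32) - 10 ≡ 32. → (32, 32)
2H = (32, 32).
Finally 2G + 2H:
(24, 19) + (32, 32). λ = (32 - 19)/(32 - 24) ≡ 13/8 mod 41. 8⁻¹ ≡ 36 (mod 41), so λ ≡ 17.
  x = λ² - 24 - 32 = 289 - 56 ≡ 28; y = λ·(24 - 28) - 19 ≡ 36. → (28, 36)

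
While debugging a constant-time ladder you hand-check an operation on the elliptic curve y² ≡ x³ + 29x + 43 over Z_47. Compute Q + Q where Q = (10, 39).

(27, 8)

tangent at (10, 39): λ = (3·10² + 29)/(2·39) ≡ 0/31. 31⁻¹ ≡ 44 (mod 47) since 31·44 = 1364 ≡ 1, so λ ≡ 0·44 ≡ 0.
  x = λ² - 10 - 10 = 0 - 20 ≡ 27; y = λ·(10 - 27) - 39 ≡ 8. → (27, 8)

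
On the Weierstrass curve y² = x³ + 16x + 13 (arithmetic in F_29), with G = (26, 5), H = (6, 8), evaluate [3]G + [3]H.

First 3G:
Repeated addition: build up to 3G.
2G: tangent at (26, 5): λ = (3·26² + 16)/(2·5) ≡ 14/10. 10⁻¹ ≡ 3 (mod 29), so λ ≡ 14·3 ≡ 13.
  x = λ² - 26 - 26 = 169 - 52 ≡ 1; y = λ·(26 - 1) - 5 ≡ 1. → (1, 1)
3G: (1, 1) + (26, 5). λ = (5 - 1)/(26 - 1) ≡ 4/25 mod 29. 25⁻¹ ≡ 7 (mod 29) since 25·7 = 175 ≡ 1, so λ ≡ 28.
  x = λ² - 1 - 26 = 784 - 27 ≡ 3; y = λ·(1 - 3) - 1 ≡ 1. → (3, 1)
3G = (3, 1).
Next 3H:
Repeated addition: build up to 3H.
2H: tangent at (6, 8): λ = (3·6² + 16)/(2·8) ≡ 8/16. 16⁻¹ ≡ 20 (mod 29) since 16·20 = 320 ≡ 1, so λ ≡ 8·20 ≡ 15.
  x = λ² - 6 - 6 = 225 - 12 ≡ 10; y = λ·(6 - 10) - 8 ≡ 19. → (10, 19)
3H: (10, 19) + (6, 8). λ = (8 - 19)/(6 - 10) ≡ 18/25 mod 29. 25⁻¹ ≡ 7 (mod 29) since 25·7 = 175 ≡ 1, so λ ≡ 10.
  x = λ² - 10 - 6 = 100 - 16 ≡ 26; y = λ·(10 - 26) - 19 ≡ 24. → (26, 24)
3H = (26, 24).
Finally 3G + 3H:
(3, 1) + (26, 24). λ = (24 - 1)/(26 - 3) ≡ 23/23 mod 29. 23⁻¹ ≡ 24 (mod 29) since 23·24 = 552 ≡ 1, so λ ≡ 1.
  x = λ² - 3 - 26 = 1 - 29 ≡ 1; y = λ·(3 - 1) - 1 ≡ 1. → (1, 1)

(1, 1)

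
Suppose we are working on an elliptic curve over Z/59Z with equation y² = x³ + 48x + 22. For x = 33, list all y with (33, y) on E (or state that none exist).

x³ + 48x + 22 = 37543 ≡ 19 (mod 59).
Square roots of 19 mod 59: 14 and 45 (since 14² = 196 ≡ 19).

14, 45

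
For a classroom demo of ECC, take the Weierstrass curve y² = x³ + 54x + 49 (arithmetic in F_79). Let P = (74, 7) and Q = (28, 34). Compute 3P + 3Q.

(29, 48)

First 3P:
Repeated addition: build up to 3P.
2P: tangent at (74, 7): λ = (3·74² + 54)/(2·7) ≡ 50/14. 14⁻¹ ≡ 17 (mod 79) since 14·17 = 238 ≡ 1, so λ ≡ 50·17 ≡ 60.
  x = λ² - 74 - 74 = 3600 - 148 ≡ 55; y = λ·(74 - 55) - 7 ≡ 27. → (55, 27)
3P: (55, 27) + (74, 7). λ = (7 - 27)/(74 - 55) ≡ 59/19 mod 79. 19⁻¹ ≡ 25 (mod 79), so λ ≡ 53.
  x = λ² - 55 - 74 = 2809 - 129 ≡ 73; y = λ·(55 - 73) - 27 ≡ 46. → (73, 46)
3P = (73, 46).
Next 3Q:
Repeated addition: build up to 3Q.
2Q: tangent at (28, 34): λ = (3·28² + 54)/(2·34) ≡ 36/68. 68⁻¹ ≡ 43 (mod 79) since 68·43 = 2924 ≡ 1, so λ ≡ 36·43 ≡ 47.
  x = λ² - 28 - 28 = 2209 - 56 ≡ 20; y = λ·(28 - 20) - 34 ≡ 26. → (20, 26)
3Q: (20, 26) + (28, 34). λ = (34 - 26)/(28 - 20) ≡ 8/8 mod 79. 8⁻¹ ≡ 10 (mod 79) since 8·10 = 80 ≡ 1, so λ ≡ 1.
  x = λ² - 20 - 28 = 1 - 48 ≡ 32; y = λ·(20 - 32) - 26 ≡ 41. → (32, 41)
3Q = (32, 41).
Finally 3P + 3Q:
(73, 46) + (32, 41). λ = (41 - 46)/(32 - 73) ≡ 74/38 mod 79. 38⁻¹ ≡ 52 (mod 79), so λ ≡ 56.
  x = λ² - 73 - 32 = 3136 - 105 ≡ 29; y = λ·(73 - 29) - 46 ≡ 48. → (29, 48)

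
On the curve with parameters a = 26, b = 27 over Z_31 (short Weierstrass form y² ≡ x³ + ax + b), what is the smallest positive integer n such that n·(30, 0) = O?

2

2P: (30, 0) + (30, 0): same x and y₁ ≡ -y₂, so the sum is O.
2P = O, so the order is 2.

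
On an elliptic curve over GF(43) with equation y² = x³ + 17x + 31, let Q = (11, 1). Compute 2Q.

(1, 7)

tangent at (11, 1): λ = (3·11² + 17)/(2·1) ≡ 36/2. 2⁻¹ ≡ 22 (mod 43), so λ ≡ 36·22 ≡ 18.
  x = λ² - 11 - 11 = 324 - 22 ≡ 1; y = λ·(11 - 1) - 1 ≡ 7. → (1, 7)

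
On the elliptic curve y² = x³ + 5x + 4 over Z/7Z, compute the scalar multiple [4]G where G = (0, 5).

(0, 2)

Double-and-add on 4 = (100)₂. Start with G = (0, 5) for the leading 1-bit.
double: tangent at (0, 5): λ = (3·0² + 5)/(2·5) ≡ 5/3. 3⁻¹ ≡ 5 (mod 7), so λ ≡ 5·5 ≡ 4.
  x = λ² - 0 - 0 = 16 - 0 ≡ 2; y = λ·(0 - 2) - 5 ≡ 1. → (2, 1)
double: tangent at (2, 1): λ = (3·2² + 5)/(2·1) ≡ 3/2. 2⁻¹ ≡ 4 (mod 7), so λ ≡ 3·4 ≡ 5.
  x = λ² - 2 - 2 = 25 - 4 ≡ 0; y = λ·(2 - 0) - 1 ≡ 2. → (0, 2)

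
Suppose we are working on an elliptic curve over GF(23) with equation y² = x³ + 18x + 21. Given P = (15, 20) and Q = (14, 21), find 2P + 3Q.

O

First 2P:
Repeated addition: build up to 2P.
2P: tangent at (15, 20): λ = (3·15² + 18)/(2·20) ≡ 3/17. 17⁻¹ ≡ 19 (mod 23), so λ ≡ 3·19 ≡ 11.
  x = λ² - 15 - 15 = 121 - 30 ≡ 22; y = λ·(15 - 22) - 20 ≡ 18. → (22, 18)
2P = (22, 18).
Next 3Q:
Repeated addition: build up to 3Q.
2Q: tangent at (14, 21): λ = (3·14² + 18)/(2·21) ≡ 8/19. 19⁻¹ ≡ 17 (mod 23) since 19·17 = 323 ≡ 1, so λ ≡ 8·17 ≡ 21.
  x = λ² - 14 - 14 = 441 - 28 ≡ 22; y = λ·(14 - 22) - 21 ≡ 18. → (22, 18)
3Q: (22, 18) + (14, 21). λ = (21 - 18)/(14 - 22) ≡ 3/15 mod 23. 15⁻¹ ≡ 20 (mod 23), so λ ≡ 14.
  x = λ² - 22 - 14 = 196 - 36 ≡ 22; y = λ·(22 - 22) - 18 ≡ 5. → (22, 5)
3Q = (22, 5).
Finally 2P + 3Q:
(22, 18) + (22, 5): same x and y₁ ≡ -y₂, so the sum is O.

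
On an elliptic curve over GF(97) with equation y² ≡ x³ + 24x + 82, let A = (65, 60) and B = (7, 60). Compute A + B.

(25, 37)

(65, 60) + (7, 60). λ = (60 - 60)/(7 - 65) ≡ 0/39 mod 97. 39⁻¹ ≡ 5 (mod 97), so λ ≡ 0.
  x = λ² - 65 - 7 = 0 - 72 ≡ 25; y = λ·(65 - 25) - 60 ≡ 37. → (25, 37)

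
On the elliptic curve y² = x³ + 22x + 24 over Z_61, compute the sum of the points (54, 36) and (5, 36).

(54, 36) + (5, 36). λ = (36 - 36)/(5 - 54) ≡ 0/12 mod 61. 12⁻¹ ≡ 56 (mod 61), so λ ≡ 0.
  x = λ² - 54 - 5 = 0 - 59 ≡ 2; y = λ·(54 - 2) - 36 ≡ 25. → (2, 25)

(2, 25)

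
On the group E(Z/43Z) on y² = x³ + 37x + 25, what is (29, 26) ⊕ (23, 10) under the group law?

(22, 7)

(29, 26) + (23, 10). λ = (10 - 26)/(23 - 29) ≡ 27/37 mod 43. 37⁻¹ ≡ 7 (mod 43), so λ ≡ 17.
  x = λ² - 29 - 23 = 289 - 52 ≡ 22; y = λ·(29 - 22) - 26 ≡ 7. → (22, 7)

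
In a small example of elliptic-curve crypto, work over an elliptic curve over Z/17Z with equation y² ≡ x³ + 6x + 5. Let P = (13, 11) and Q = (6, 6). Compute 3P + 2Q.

First 3P:
Repeated addition: build up to 3P.
2P: tangent at (13, 11): λ = (3·13² + 6)/(2·11) ≡ 3/5. 5⁻¹ ≡ 7 (mod 17) since 5·7 = 35 ≡ 1, so λ ≡ 3·7 ≡ 4.
  x = λ² - 13 - 13 = 16 - 26 ≡ 7; y = λ·(13 - 7) - 11 ≡ 13. → (7, 13)
3P: (7, 13) + (13, 11). λ = (11 - 13)/(13 - 7) ≡ 15/6 mod 17. 6⁻¹ ≡ 3 (mod 17), so λ ≡ 11.
  x = λ² - 7 - 13 = 121 - 20 ≡ 16; y = λ·(7 - 16) - 13 ≡ 7. → (16, 7)
3P = (16, 7).
Next 2Q:
Repeated addition: build up to 2Q.
2Q: tangent at (6, 6): λ = (3·6² + 6)/(2·6) ≡ 12/12. 12⁻¹ ≡ 10 (mod 17), so λ ≡ 12·10 ≡ 1.
  x = λ² - 6 - 6 = 1 - 12 ≡ 6; y = λ·(6 - 6) - 6 ≡ 11. → (6, 11)
2Q = (6, 11).
Finally 3P + 2Q:
(16, 7) + (6, 11). λ = (11 - 7)/(6 - 16) ≡ 4/7 mod 17. 7⁻¹ ≡ 5 (mod 17) since 7·5 = 35 ≡ 1, so λ ≡ 3.
  x = λ² - 16 - 6 = 9 - 22 ≡ 4; y = λ·(16 - 4) - 7 ≡ 12. → (4, 12)

(4, 12)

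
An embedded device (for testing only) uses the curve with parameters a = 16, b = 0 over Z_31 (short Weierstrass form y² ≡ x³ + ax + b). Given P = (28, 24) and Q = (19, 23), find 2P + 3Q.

(28, 24)

First 2P:
Repeated addition: build up to 2P.
2P: tangent at (28, 24): λ = (3·28² + 16)/(2·24) ≡ 12/17. 17⁻¹ ≡ 11 (mod 31) since 17·11 = 187 ≡ 1, so λ ≡ 12·11 ≡ 8.
  x = λ² - 28 - 28 = 64 - 56 ≡ 8; y = λ·(28 - 8) - 24 ≡ 12. → (8, 12)
2P = (8, 12).
Next 3Q:
Repeated addition: build up to 3Q.
2Q: tangent at (19, 23): λ = (3·19² + 16)/(2·23) ≡ 14/15. 15⁻¹ ≡ 29 (mod 31) since 15·29 = 435 ≡ 1, so λ ≡ 14·29 ≡ 3.
  x = λ² - 19 - 19 = 9 - 38 ≡ 2; y = λ·(19 - 2) - 23 ≡ 28. → (2, 28)
3Q: (2, 28) + (19, 23). λ = (23 - 28)/(19 - 2) ≡ 26/17 mod 31. 17⁻¹ ≡ 11 (mod 31), so λ ≡ 7.
  x = λ² - 2 - 19 = 49 - 21 ≡ 28; y = λ·(2 - 28) - 28 ≡ 7. → (28, 7)
3Q = (28, 7).
Finally 2P + 3Q:
(8, 12) + (28, 7). λ = (7 - 12)/(28 - 8) ≡ 26/20 mod 31. 20⁻¹ ≡ 14 (mod 31) since 20·14 = 280 ≡ 1, so λ ≡ 23.
  x = λ² - 8 - 28 = 529 - 36 ≡ 28; y = λ·(8 - 28) - 12 ≡ 24. → (28, 24)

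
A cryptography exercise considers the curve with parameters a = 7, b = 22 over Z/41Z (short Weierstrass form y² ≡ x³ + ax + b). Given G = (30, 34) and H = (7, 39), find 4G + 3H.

First 4G:
Repeated addition: build up to 4G.
2G: tangent at (30, 34): λ = (3·30² + 7)/(2·34) ≡ 1/27. 27⁻¹ ≡ 38 (mod 41) since 27·38 = 1026 ≡ 1, so λ ≡ 1·38 ≡ 38.
  x = λ² - 30 - 30 = 1444 - 60 ≡ 31; y = λ·(30 - 31) - 34 ≡ 10. → (31, 10)
3G: (31, 10) + (30, 34). λ = (34 - 10)/(30 - 31) ≡ 24/40 mod 41. 40⁻¹ ≡ 40 (mod 41), so λ ≡ 17.
  x = λ² - 31 - 30 = 289 - 61 ≡ 23; y = λ·(31 - 23) - 10 ≡ 3. → (23, 3)
4G: (23, 3) + (30, 34). λ = (34 - 3)/(30 - 23) ≡ 31/7 mod 41. 7⁻¹ ≡ 6 (mod 41) since 7·6 = 42 ≡ 1, so λ ≡ 22.
  x = λ² - 23 - 30 = 484 - 53 ≡ 21; y = λ·(23 - 21) - 3 ≡ 0. → (21, 0)
4G = (21, 0).
Next 3H:
Repeated addition: build up to 3H.
2H: tangent at (7, 39): λ = (3·7² + 7)/(2·39) ≡ 31/37. 37⁻¹ ≡ 10 (mod 41), so λ ≡ 31·10 ≡ 23.
  x = λ² - 7 - 7 = 529 - 14 ≡ 23; y = λ·(7 - 23) - 39 ≡ 3. → (23, 3)
3H: (23, 3) + (7, 39). λ = (39 - 3)/(7 - 23) ≡ 36/25 mod 41. 25⁻¹ ≡ 23 (mod 41), so λ ≡ 8.
  x = λ² - 23 - 7 = 64 - 30 ≡ 34; y = λ·(23 - 34) - 3 ≡ 32. → (34, 32)
3H = (34, 32).
Finally 4G + 3H:
(21, 0) + (34, 32). λ = (32 - 0)/(34 - 21) ≡ 32/13 mod 41. 13⁻¹ ≡ 19 (mod 41), so λ ≡ 34.
  x = λ² - 21 - 34 = 1156 - 55 ≡ 35; y = λ·(21 - 35) - 0 ≡ 16. → (35, 16)

(35, 16)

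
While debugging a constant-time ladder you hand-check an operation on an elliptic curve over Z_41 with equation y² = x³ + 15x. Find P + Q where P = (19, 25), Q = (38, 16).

(20, 10)

(19, 25) + (38, 16). λ = (16 - 25)/(38 - 19) ≡ 32/19 mod 41. 19⁻¹ ≡ 13 (mod 41), so λ ≡ 6.
  x = λ² - 19 - 38 = 36 - 57 ≡ 20; y = λ·(19 - 20) - 25 ≡ 10. → (20, 10)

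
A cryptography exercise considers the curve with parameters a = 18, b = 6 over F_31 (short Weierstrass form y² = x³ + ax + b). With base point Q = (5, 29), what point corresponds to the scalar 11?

Repeated addition: build up to 11Q.
2Q: tangent at (5, 29): λ = (3·5² + 18)/(2·29) ≡ 0/27. 27⁻¹ ≡ 23 (mod 31), so λ ≡ 0·23 ≡ 0.
  x = λ² - 5 - 5 = 0 - 10 ≡ 21; y = λ·(5 - 21) - 29 ≡ 2. → (21, 2)
3Q: (21, 2) + (5, 29). λ = (29 - 2)/(5 - 21) ≡ 27/15 mod 31. 15⁻¹ ≡ 29 (mod 31) since 15·29 = 435 ≡ 1, so λ ≡ 8.
  x = λ² - 21 - 5 = 64 - 26 ≡ 7; y = λ·(21 - 7) - 2 ≡ 17. → (7, 17)
4Q: (7, 17) + (5, 29). λ = (29 - 17)/(5 - 7) ≡ 12/29 mod 31. 29⁻¹ ≡ 15 (mod 31), so λ ≡ 25.
  x = λ² - 7 - 5 = 625 - 12 ≡ 24; y = λ·(7 - 24) - 17 ≡ 23. → (24, 23)
5Q: (24, 23) + (5, 29). λ = (29 - 23)/(5 - 24) ≡ 6/12 mod 31. 12⁻¹ ≡ 13 (mod 31), so λ ≡ 16.
  x = λ² - 24 - 5 = 256 - 29 ≡ 10; y = λ·(24 - 10) - 23 ≡ 15. → (10, 15)
6Q: (10, 15) + (5, 29). λ = (29 - 15)/(5 - 10) ≡ 14/26 mod 31. 26⁻¹ ≡ 6 (mod 31), so λ ≡ 22.
  x = λ² - 10 - 5 = 484 - 15 ≡ 4; y = λ·(10 - 4) - 15 ≡ 24. → (4, 24)
7Q: (4, 24) + (5, 29). λ = (29 - 24)/(5 - 4) ≡ 5/1 mod 31. 1⁻¹ ≡ 1 (mod 31), so λ ≡ 5.
  x = λ² - 4 - 5 = 25 - 9 ≡ 16; y = λ·(4 - 16) - 24 ≡ 9. → (16, 9)
8Q: (16, 9) + (5, 29). λ = (29 - 9)/(5 - 16) ≡ 20/20 mod 31. 20⁻¹ ≡ 14 (mod 31) since 20·14 = 280 ≡ 1, so λ ≡ 1.
  x = λ² - 16 - 5 = 1 - 21 ≡ 11; y = λ·(16 - 11) - 9 ≡ 27. → (11, 27)
9Q: (11, 27) + (5, 29). λ = (29 - 27)/(5 - 11) ≡ 2/25 mod 31. 25⁻¹ ≡ 5 (mod 31) since 25·5 = 125 ≡ 1, so λ ≡ 10.
  x = λ² - 11 - 5 = 100 - 16 ≡ 22; y = λ·(11 - 22) - 27 ≡ 18. → (22, 18)
10Q: (22, 18) + (5, 29). λ = (29 - 18)/(5 - 22) ≡ 11/14 mod 31. 14⁻¹ ≡ 20 (mod 31) since 14·20 = 280 ≡ 1, so λ ≡ 3.
  x = λ² - 22 - 5 = 9 - 27 ≡ 13; y = λ·(22 - 13) - 18 ≡ 9. → (13, 9)
11Q: (13, 9) + (5, 29). λ = (29 - 9)/(5 - 13) ≡ 20/23 mod 31. 23⁻¹ ≡ 27 (mod 31) since 23·27 = 621 ≡ 1, so λ ≡ 13.
  x = λ² - 13 - 5 = 169 - 18 ≡ 27; y = λ·(13 - 27) - 9 ≡ 26. → (27, 26)

(27, 26)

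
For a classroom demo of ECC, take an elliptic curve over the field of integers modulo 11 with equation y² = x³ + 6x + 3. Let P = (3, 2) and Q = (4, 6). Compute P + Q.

(9, 7)

(3, 2) + (4, 6). λ = (6 - 2)/(4 - 3) ≡ 4/1 mod 11. 1⁻¹ ≡ 1 (mod 11), so λ ≡ 4.
  x = λ² - 3 - 4 = 16 - 7 ≡ 9; y = λ·(3 - 9) - 2 ≡ 7. → (9, 7)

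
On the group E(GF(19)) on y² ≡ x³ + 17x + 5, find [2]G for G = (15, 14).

tangent at (15, 14): λ = (3·15² + 17)/(2·14) ≡ 8/9. 9⁻¹ ≡ 17 (mod 19), so λ ≡ 8·17 ≡ 3.
  x = λ² - 15 - 15 = 9 - 30 ≡ 17; y = λ·(15 - 17) - 14 ≡ 18. → (17, 18)

(17, 18)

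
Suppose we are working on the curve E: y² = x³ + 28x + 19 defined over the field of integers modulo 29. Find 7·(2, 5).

Write P = (2, 5).
Double-and-add on 7 = (111)₂. Start with P = (2, 5) for the leading 1-bit.
double: tangent at (2, 5): λ = (3·2² + 28)/(2·5) ≡ 11/10. 10⁻¹ ≡ 3 (mod 29) since 10·3 = 30 ≡ 1, so λ ≡ 11·3 ≡ 4.
  x = λ² - 2 - 2 = 16 - 4 ≡ 12; y = λ·(2 - 12) - 5 ≡ 13. → (12, 13)
add P: (12, 13) + (2, 5). λ = (5 - 13)/(2 - 12) ≡ 21/19 mod 29. 19⁻¹ ≡ 26 (mod 29), so λ ≡ 24.
  x = λ² - 12 - 2 = 576 - 14 ≡ 11; y = λ·(12 - 11) - 13 ≡ 11. → (11, 11)
double: tangent at (11, 11): λ = (3·11² + 28)/(2·11) ≡ 14/22. 22⁻¹ ≡ 4 (mod 29) since 22·4 = 88 ≡ 1, so λ ≡ 14·4 ≡ 27.
  x = λ² - 11 - 11 = 729 - 22 ≡ 11; y = λ·(11 - 11) - 11 ≡ 18. → (11, 18)
add P: (11, 18) + (2, 5). λ = (5 - 18)/(2 - 11) ≡ 16/20 mod 29. 20⁻¹ ≡ 16 (mod 29) since 20·16 = 320 ≡ 1, so λ ≡ 24.
  x = λ² - 11 - 2 = 576 - 13 ≡ 12; y = λ·(11 - 12) - 18 ≡ 16. → (12, 16)

(12, 16)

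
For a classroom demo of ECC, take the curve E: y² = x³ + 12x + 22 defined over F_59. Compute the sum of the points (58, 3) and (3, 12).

(58, 3) + (3, 12). λ = (12 - 3)/(3 - 58) ≡ 9/4 mod 59. 4⁻¹ ≡ 15 (mod 59), so λ ≡ 17.
  x = λ² - 58 - 3 = 289 - 61 ≡ 51; y = λ·(58 - 51) - 3 ≡ 57. → (51, 57)

(51, 57)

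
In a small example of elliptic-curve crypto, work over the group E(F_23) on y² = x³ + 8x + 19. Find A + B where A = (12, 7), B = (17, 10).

(10, 8)

(12, 7) + (17, 10). λ = (10 - 7)/(17 - 12) ≡ 3/5 mod 23. 5⁻¹ ≡ 14 (mod 23) since 5·14 = 70 ≡ 1, so λ ≡ 19.
  x = λ² - 12 - 17 = 361 - 29 ≡ 10; y = λ·(12 - 10) - 7 ≡ 8. → (10, 8)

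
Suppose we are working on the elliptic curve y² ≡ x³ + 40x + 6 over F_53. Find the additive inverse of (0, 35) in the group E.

-(0, 35) = (0, -35 mod 53) = (0, 18).

(0, 18)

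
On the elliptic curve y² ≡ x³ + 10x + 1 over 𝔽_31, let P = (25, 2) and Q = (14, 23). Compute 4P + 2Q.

First 4P:
Repeated addition: build up to 4P.
2P: tangent at (25, 2): λ = (3·25² + 10)/(2·2) ≡ 25/4. 4⁻¹ ≡ 8 (mod 31), so λ ≡ 25·8 ≡ 14.
  x = λ² - 25 - 25 = 196 - 50 ≡ 22; y = λ·(25 - 22) - 2 ≡ 9. → (22, 9)
3P: (22, 9) + (25, 2). λ = (2 - 9)/(25 - 22) ≡ 24/3 mod 31. 3⁻¹ ≡ 21 (mod 31), so λ ≡ 8.
  x = λ² - 22 - 25 = 64 - 47 ≡ 17; y = λ·(22 - 17) - 9 ≡ 0. → (17, 0)
4P: (17, 0) + (25, 2). λ = (2 - 0)/(25 - 17) ≡ 2/8 mod 31. 8⁻¹ ≡ 4 (mod 31) since 8·4 = 32 ≡ 1, so λ ≡ 8.
  x = λ² - 17 - 25 = 64 - 42 ≡ 22; y = λ·(17 - 22) - 0 ≡ 22. → (22, 22)
4P = (22, 22).
Next 2Q:
Repeated addition: build up to 2Q.
2Q: tangent at (14, 23): λ = (3·14² + 10)/(2·23) ≡ 9/15. 15⁻¹ ≡ 29 (mod 31), so λ ≡ 9·29 ≡ 13.
  x = λ² - 14 - 14 = 169 - 28 ≡ 17; y = λ·(14 - 17) - 23 ≡ 0. → (17, 0)
2Q = (17, 0).
Finally 4P + 2Q:
(22, 22) + (17, 0). λ = (0 - 22)/(17 - 22) ≡ 9/26 mod 31. 26⁻¹ ≡ 6 (mod 31), so λ ≡ 23.
  x = λ² - 22 - 17 = 529 - 39 ≡ 25; y = λ·(22 - 25) - 22 ≡ 2. → (25, 2)

(25, 2)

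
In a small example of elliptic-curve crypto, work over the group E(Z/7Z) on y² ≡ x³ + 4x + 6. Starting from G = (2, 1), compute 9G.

(4, 3)

Repeated addition: build up to 9G.
2G: tangent at (2, 1): λ = (3·2² + 4)/(2·1) ≡ 2/2. 2⁻¹ ≡ 4 (mod 7) since 2·4 = 8 ≡ 1, so λ ≡ 2·4 ≡ 1.
  x = λ² - 2 - 2 = 1 - 4 ≡ 4; y = λ·(2 - 4) - 1 ≡ 4. → (4, 4)
3G: (4, 4) + (2, 1). λ = (1 - 4)/(2 - 4) ≡ 4/5 mod 7. 5⁻¹ ≡ 3 (mod 7), so λ ≡ 5.
  x = λ² - 4 - 2 = 25 - 6 ≡ 5; y = λ·(4 - 5) - 4 ≡ 5. → (5, 5)
4G: (5, 5) + (2, 1). λ = (1 - 5)/(2 - 5) ≡ 3/4 mod 7. 4⁻¹ ≡ 2 (mod 7), so λ ≡ 6.
  x = λ² - 5 - 2 = 36 - 7 ≡ 1; y = λ·(5 - 1) - 5 ≡ 5. → (1, 5)
5G: (1, 5) + (2, 1). λ = (1 - 5)/(2 - 1) ≡ 3/1 mod 7. 1⁻¹ ≡ 1 (mod 7) since 1·1 = 1 ≡ 1, so λ ≡ 3.
  x = λ² - 1 - 2 = 9 - 3 ≡ 6; y = λ·(1 - 6) - 5 ≡ 1. → (6, 1)
6G: (6, 1) + (2, 1). λ = (1 - 1)/(2 - 6) ≡ 0/3 mod 7. 3⁻¹ ≡ 5 (mod 7) since 3·5 = 15 ≡ 1, so λ ≡ 0.
  x = λ² - 6 - 2 = 0 - 8 ≡ 6; y = λ·(6 - 6) - 1 ≡ 6. → (6, 6)
7G: (6, 6) + (2, 1). λ = (1 - 6)/(2 - 6) ≡ 2/3 mod 7. 3⁻¹ ≡ 5 (mod 7), so λ ≡ 3.
  x = λ² - 6 - 2 = 9 - 8 ≡ 1; y = λ·(6 - 1) - 6 ≡ 2. → (1, 2)
8G: (1, 2) + (2, 1). λ = (1 - 2)/(2 - 1) ≡ 6/1 mod 7. 1⁻¹ ≡ 1 (mod 7), so λ ≡ 6.
  x = λ² - 1 - 2 = 36 - 3 ≡ 5; y = λ·(1 - 5) - 2 ≡ 2. → (5, 2)
9G: (5, 2) + (2, 1). λ = (1 - 2)/(2 - 5) ≡ 6/4 mod 7. 4⁻¹ ≡ 2 (mod 7) since 4·2 = 8 ≡ 1, so λ ≡ 5.
  x = λ² - 5 - 2 = 25 - 7 ≡ 4; y = λ·(5 - 4) - 2 ≡ 3. → (4, 3)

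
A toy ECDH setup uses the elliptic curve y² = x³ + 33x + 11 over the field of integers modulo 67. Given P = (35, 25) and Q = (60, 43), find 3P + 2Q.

(43, 1)

First 3P:
Repeated addition: build up to 3P.
2P: tangent at (35, 25): λ = (3·35² + 33)/(2·25) ≡ 23/50. 50⁻¹ ≡ 63 (mod 67) since 50·63 = 3150 ≡ 1, so λ ≡ 23·63 ≡ 42.
  x = λ² - 35 - 35 = 1764 - 70 ≡ 19; y = λ·(35 - 19) - 25 ≡ 44. → (19, 44)
3P: (19, 44) + (35, 25). λ = (25 - 44)/(35 - 19) ≡ 48/16 mod 67. 16⁻¹ ≡ 21 (mod 67) since 16·21 = 336 ≡ 1, so λ ≡ 3.
  x = λ² - 19 - 35 = 9 - 54 ≡ 22; y = λ·(19 - 22) - 44 ≡ 14. → (22, 14)
3P = (22, 14).
Next 2Q:
Repeated addition: build up to 2Q.
2Q: tangent at (60, 43): λ = (3·60² + 33)/(2·43) ≡ 46/19. 19⁻¹ ≡ 60 (mod 67) since 19·60 = 1140 ≡ 1, so λ ≡ 46·60 ≡ 13.
  x = λ² - 60 - 60 = 169 - 120 ≡ 49; y = λ·(60 - 49) - 43 ≡ 33. → (49, 33)
2Q = (49, 33).
Finally 3P + 2Q:
(22, 14) + (49, 33). λ = (33 - 14)/(49 - 22) ≡ 19/27 mod 67. 27⁻¹ ≡ 5 (mod 67) since 27·5 = 135 ≡ 1, so λ ≡ 28.
  x = λ² - 22 - 49 = 784 - 71 ≡ 43; y = λ·(22 - 43) - 14 ≡ 1. → (43, 1)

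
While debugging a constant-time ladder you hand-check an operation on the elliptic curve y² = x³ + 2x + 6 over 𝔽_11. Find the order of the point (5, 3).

2P: tangent at (5, 3): λ = (3·5² + 2)/(2·3) ≡ 0/6. 6⁻¹ ≡ 2 (mod 11) since 6·2 = 12 ≡ 1, so λ ≡ 0·2 ≡ 0.
  x = λ² - 5 - 5 = 0 - 10 ≡ 1; y = λ·(5 - 1) - 3 ≡ 8. → (1, 8)
3P: (1, 8) + (5, 3). λ = (3 - 8)/(5 - 1) ≡ 6/4 mod 11. 4⁻¹ ≡ 3 (mod 11), so λ ≡ 7.
  x = λ² - 1 - 5 = 49 - 6 ≡ 10; y = λ·(1 - 10) - 8 ≡ 6. → (10, 6)
4P: (10, 6) + (5, 3). λ = (3 - 6)/(5 - 10) ≡ 8/6 mod 11. 6⁻¹ ≡ 2 (mod 11), so λ ≡ 5.
  x = λ² - 10 - 5 = 25 - 15 ≡ 10; y = λ·(10 - 10) - 6 ≡ 5. → (10, 5)
5P: (10, 5) + (5, 3). λ = (3 - 5)/(5 - 10) ≡ 9/6 mod 11. 6⁻¹ ≡ 2 (mod 11), so λ ≡ 7.
  x = λ² - 10 - 5 = 49 - 15 ≡ 1; y = λ·(10 - 1) - 5 ≡ 3. → (1, 3)
6P: (1, 3) + (5, 3). λ = (3 - 3)/(5 - 1) ≡ 0/4 mod 11. 4⁻¹ ≡ 3 (mod 11) since 4·3 = 12 ≡ 1, so λ ≡ 0.
  x = λ² - 1 - 5 = 0 - 6 ≡ 5; y = λ·(1 - 5) - 3 ≡ 8. → (5, 8)
7P: (5, 8) + (5, 3): same x and y₁ ≡ -y₂, so the sum is the point at infinity.
7P = the point at infinity, so the order is 7.

7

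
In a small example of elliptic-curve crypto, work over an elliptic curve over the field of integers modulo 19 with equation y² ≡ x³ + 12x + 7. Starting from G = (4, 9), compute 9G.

Repeated addition: build up to 9G.
2G: tangent at (4, 9): λ = (3·4² + 12)/(2·9) ≡ 3/18. 18⁻¹ ≡ 18 (mod 19), so λ ≡ 3·18 ≡ 16.
  x = λ² - 4 - 4 = 256 - 8 ≡ 1; y = λ·(4 - 1) - 9 ≡ 1. → (1, 1)
3G: (1, 1) + (4, 9). λ = (9 - 1)/(4 - 1) ≡ 8/3 mod 19. 3⁻¹ ≡ 13 (mod 19) since 3·13 = 39 ≡ 1, so λ ≡ 9.
  x = λ² - 1 - 4 = 81 - 5 ≡ 0; y = λ·(1 - 0) - 1 ≡ 8. → (0, 8)
4G: (0, 8) + (4, 9). λ = (9 - 8)/(4 - 0) ≡ 1/4 mod 19. 4⁻¹ ≡ 5 (mod 19), so λ ≡ 5.
  x = λ² - 0 - 4 = 25 - 4 ≡ 2; y = λ·(0 - 2) - 8 ≡ 1. → (2, 1)
5G: (2, 1) + (4, 9). λ = (9 - 1)/(4 - 2) ≡ 8/2 mod 19. 2⁻¹ ≡ 10 (mod 19) since 2·10 = 20 ≡ 1, so λ ≡ 4.
  x = λ² - 2 - 4 = 16 - 6 ≡ 10; y = λ·(2 - 10) - 1 ≡ 5. → (10, 5)
6G: (10, 5) + (4, 9). λ = (9 - 5)/(4 - 10) ≡ 4/13 mod 19. 13⁻¹ ≡ 3 (mod 19), so λ ≡ 12.
  x = λ² - 10 - 4 = 144 - 14 ≡ 16; y = λ·(10 - 16) - 5 ≡ 18. → (16, 18)
7G: (16, 18) + (4, 9). λ = (9 - 18)/(4 - 16) ≡ 10/7 mod 19. 7⁻¹ ≡ 11 (mod 19), so λ ≡ 15.
  x = λ² - 16 - 4 = 225 - 20 ≡ 15; y = λ·(16 - 15) - 18 ≡ 16. → (15, 16)
8G: (15, 16) + (4, 9). λ = (9 - 16)/(4 - 15) ≡ 12/8 mod 19. 8⁻¹ ≡ 12 (mod 19) since 8·12 = 96 ≡ 1, so λ ≡ 11.
  x = λ² - 15 - 4 = 121 - 19 ≡ 7; y = λ·(15 - 7) - 16 ≡ 15. → (7, 15)
9G: (7, 15) + (4, 9). λ = (9 - 15)/(4 - 7) ≡ 13/16 mod 19. 16⁻¹ ≡ 6 (mod 19), so λ ≡ 2.
  x = λ² - 7 - 4 = 4 - 11 ≡ 12; y = λ·(7 - 12) - 15 ≡ 13. → (12, 13)

(12, 13)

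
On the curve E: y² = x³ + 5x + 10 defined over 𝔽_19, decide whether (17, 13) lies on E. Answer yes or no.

y² = 13² ≡ 17; x³ + 5x + 10 = 5008 ≡ 11 (mod 19). 17 ≠ 11.

no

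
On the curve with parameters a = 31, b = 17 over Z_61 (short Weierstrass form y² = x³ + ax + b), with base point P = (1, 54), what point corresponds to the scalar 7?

Double-and-add on 7 = (111)₂. Start with P = (1, 54) for the leading 1-bit.
double: tangent at (1, 54): λ = (3·1² + 31)/(2·54) ≡ 34/47. 47⁻¹ ≡ 13 (mod 61) since 47·13 = 611 ≡ 1, so λ ≡ 34·13 ≡ 15.
  x = λ² - 1 - 1 = 225 - 2 ≡ 40; y = λ·(1 - 40) - 54 ≡ 32. → (40, 32)
add P: (40, 32) + (1, 54). λ = (54 - 32)/(1 - 40) ≡ 22/22 mod 61. 22⁻¹ ≡ 25 (mod 61), so λ ≡ 1.
  x = λ² - 40 - 1 = 1 - 41 ≡ 21; y = λ·(40 - 21) - 32 ≡ 48. → (21, 48)
double: tangent at (21, 48): λ = (3·21² + 31)/(2·48) ≡ 12/35. 35⁻¹ ≡ 7 (mod 61), so λ ≡ 12·7 ≡ 23.
  x = λ² - 21 - 21 = 529 - 42 ≡ 60; y = λ·(21 - 60) - 48 ≡ 31. → (60, 31)
add P: (60, 31) + (1, 54). λ = (54 - 31)/(1 - 60) ≡ 23/2 mod 61. 2⁻¹ ≡ 31 (mod 61) since 2·31 = 62 ≡ 1, so λ ≡ 42.
  x = λ² - 60 - 1 = 1764 - 61 ≡ 56; y = λ·(60 - 56) - 31 ≡ 15. → (56, 15)

(56, 15)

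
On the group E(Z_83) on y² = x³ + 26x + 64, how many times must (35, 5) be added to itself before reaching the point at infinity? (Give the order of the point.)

7

2P: tangent at (35, 5): λ = (3·35² + 26)/(2·5) ≡ 49/10. 10⁻¹ ≡ 25 (mod 83), so λ ≡ 49·25 ≡ 63.
  x = λ² - 35 - 35 = 3969 - 70 ≡ 81; y = λ·(35 - 81) - 5 ≡ 2. → (81, 2)
3P: (81, 2) + (35, 5). λ = (5 - 2)/(35 - 81) ≡ 3/37 mod 83. 37⁻¹ ≡ 9 (mod 83) since 37·9 = 333 ≡ 1, so λ ≡ 27.
  x = λ² - 81 - 35 = 729 - 116 ≡ 32; y = λ·(81 - 32) - 2 ≡ 76. → (32, 76)
4P: (32, 76) + (35, 5). λ = (5 - 76)/(35 - 32) ≡ 12/3 mod 83. 3⁻¹ ≡ 28 (mod 83) since 3·28 = 84 ≡ 1, so λ ≡ 4.
  x = λ² - 32 - 35 = 16 - 67 ≡ 32; y = λ·(32 - 32) - 76 ≡ 7. → (32, 7)
5P: (32, 7) + (35, 5). λ = (5 - 7)/(35 - 32) ≡ 81/3 mod 83. 3⁻¹ ≡ 28 (mod 83), so λ ≡ 27.
  x = λ² - 32 - 35 = 729 - 67 ≡ 81; y = λ·(32 - 81) - 7 ≡ 81. → (81, 81)
6P: (81, 81) + (35, 5). λ = (5 - 81)/(35 - 81) ≡ 7/37 mod 83. 37⁻¹ ≡ 9 (mod 83) since 37·9 = 333 ≡ 1, so λ ≡ 63.
  x = λ² - 81 - 35 = 3969 - 116 ≡ 35; y = λ·(81 - 35) - 81 ≡ 78. → (35, 78)
7P: (35, 78) + (35, 5): same x and y₁ ≡ -y₂, so the sum is the point at infinity.
7P = the point at infinity, so the order is 7.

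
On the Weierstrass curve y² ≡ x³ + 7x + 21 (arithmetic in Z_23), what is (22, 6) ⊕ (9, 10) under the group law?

(17, 19)

(22, 6) + (9, 10). λ = (10 - 6)/(9 - 22) ≡ 4/10 mod 23. 10⁻¹ ≡ 7 (mod 23) since 10·7 = 70 ≡ 1, so λ ≡ 5.
  x = λ² - 22 - 9 = 25 - 31 ≡ 17; y = λ·(22 - 17) - 6 ≡ 19. → (17, 19)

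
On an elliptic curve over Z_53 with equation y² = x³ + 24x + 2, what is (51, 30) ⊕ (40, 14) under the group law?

(51, 30) + (40, 14). λ = (14 - 30)/(40 - 51) ≡ 37/42 mod 53. 42⁻¹ ≡ 24 (mod 53) since 42·24 = 1008 ≡ 1, so λ ≡ 40.
  x = λ² - 51 - 40 = 1600 - 91 ≡ 25; y = λ·(51 - 25) - 30 ≡ 3. → (25, 3)

(25, 3)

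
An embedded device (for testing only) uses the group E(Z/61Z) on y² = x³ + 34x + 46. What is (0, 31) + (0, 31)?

(58, 10)

tangent at (0, 31): λ = (3·0² + 34)/(2·31) ≡ 34/1. 1⁻¹ ≡ 1 (mod 61) since 1·1 = 1 ≡ 1, so λ ≡ 34·1 ≡ 34.
  x = λ² - 0 - 0 = 1156 - 0 ≡ 58; y = λ·(0 - 58) - 31 ≡ 10. → (58, 10)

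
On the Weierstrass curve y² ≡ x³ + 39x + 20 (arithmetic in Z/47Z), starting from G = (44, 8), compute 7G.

(19, 10)

Double-and-add on 7 = (111)₂. Start with G = (44, 8) for the leading 1-bit.
double: tangent at (44, 8): λ = (3·44² + 39)/(2·8) ≡ 19/16. 16⁻¹ ≡ 3 (mod 47), so λ ≡ 19·3 ≡ 10.
  x = λ² - 44 - 44 = 100 - 88 ≡ 12; y = λ·(44 - 12) - 8 ≡ 30. → (12, 30)
add G: (12, 30) + (44, 8). λ = (8 - 30)/(44 - 12) ≡ 25/32 mod 47. 32⁻¹ ≡ 25 (mod 47) since 32·25 = 800 ≡ 1, so λ ≡ 14.
  x = λ² - 12 - 44 = 196 - 56 ≡ 46; y = λ·(12 - 46) - 30 ≡ 11. → (46, 11)
double: tangent at (46, 11): λ = (3·46² + 39)/(2·11) ≡ 42/22. 22⁻¹ ≡ 15 (mod 47) since 22·15 = 330 ≡ 1, so λ ≡ 42·15 ≡ 19.
  x = λ² - 46 - 46 = 361 - 92 ≡ 34; y = λ·(46 - 34) - 11 ≡ 29. → (34, 29)
add G: (34, 29) + (44, 8). λ = (8 - 29)/(44 - 34) ≡ 26/10 mod 47. 10⁻¹ ≡ 33 (mod 47), so λ ≡ 12.
  x = λ² - 34 - 44 = 144 - 78 ≡ 19; y = λ·(34 - 19) - 29 ≡ 10. → (19, 10)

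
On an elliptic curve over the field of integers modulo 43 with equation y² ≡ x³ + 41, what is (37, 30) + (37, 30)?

tangent at (37, 30): λ = (3·37² + 0)/(2·30) ≡ 22/17. 17⁻¹ ≡ 38 (mod 43), so λ ≡ 22·38 ≡ 19.
  x = λ² - 37 - 37 = 361 - 74 ≡ 29; y = λ·(37 - 29) - 30 ≡ 36. → (29, 36)

(29, 36)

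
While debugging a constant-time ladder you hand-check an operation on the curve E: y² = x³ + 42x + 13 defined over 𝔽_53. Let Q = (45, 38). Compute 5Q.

Repeated addition: build up to 5Q.
2Q: tangent at (45, 38): λ = (3·45² + 42)/(2·38) ≡ 22/23. 23⁻¹ ≡ 30 (mod 53), so λ ≡ 22·30 ≡ 24.
  x = λ² - 45 - 45 = 576 - 90 ≡ 9; y = λ·(45 - 9) - 38 ≡ 31. → (9, 31)
3Q: (9, 31) + (45, 38). λ = (38 - 31)/(45 - 9) ≡ 7/36 mod 53. 36⁻¹ ≡ 28 (mod 53), so λ ≡ 37.
  x = λ² - 9 - 45 = 1369 - 54 ≡ 43; y = λ·(9 - 43) - 31 ≡ 36. → (43, 36)
4Q: (43, 36) + (45, 38). λ = (38 - 36)/(45 - 43) ≡ 2/2 mod 53. 2⁻¹ ≡ 27 (mod 53), so λ ≡ 1.
  x = λ² - 43 - 45 = 1 - 88 ≡ 19; y = λ·(43 - 19) - 36 ≡ 41. → (19, 41)
5Q: (19, 41) + (45, 38). λ = (38 - 41)/(45 - 19) ≡ 50/26 mod 53. 26⁻¹ ≡ 51 (mod 53), so λ ≡ 6.
  x = λ² - 19 - 45 = 36 - 64 ≡ 25; y = λ·(19 - 25) - 41 ≡ 29. → (25, 29)

(25, 29)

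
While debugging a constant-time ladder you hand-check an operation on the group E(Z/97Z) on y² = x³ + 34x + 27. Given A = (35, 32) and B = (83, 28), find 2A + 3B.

(39, 85)

First 2A:
Repeated addition: build up to 2A.
2A: tangent at (35, 32): λ = (3·35² + 34)/(2·32) ≡ 23/64. 64⁻¹ ≡ 47 (mod 97), so λ ≡ 23·47 ≡ 14.
  x = λ² - 35 - 35 = 196 - 70 ≡ 29; y = λ·(35 - 29) - 32 ≡ 52. → (29, 52)
2A = (29, 52).
Next 3B:
Repeated addition: build up to 3B.
2B: tangent at (83, 28): λ = (3·83² + 34)/(2·28) ≡ 40/56. 56⁻¹ ≡ 26 (mod 97), so λ ≡ 40·26 ≡ 70.
  x = λ² - 83 - 83 = 4900 - 166 ≡ 78; y = λ·(83 - 78) - 28 ≡ 31. → (78, 31)
3B: (78, 31) + (83, 28). λ = (28 - 31)/(83 - 78) ≡ 94/5 mod 97. 5⁻¹ ≡ 39 (mod 97), so λ ≡ 77.
  x = λ² - 78 - 83 = 5929 - 161 ≡ 45; y = λ·(78 - 45) - 31 ≡ 85. → (45, 85)
3B = (45, 85).
Finally 2A + 3B:
(29, 52) + (45, 85). λ = (85 - 52)/(45 - 29) ≡ 33/16 mod 97. 16⁻¹ ≡ 91 (mod 97) since 16·91 = 1456 ≡ 1, so λ ≡ 93.
  x = λ² - 29 - 45 = 8649 - 74 ≡ 39; y = λ·(29 - 39) - 52 ≡ 85. → (39, 85)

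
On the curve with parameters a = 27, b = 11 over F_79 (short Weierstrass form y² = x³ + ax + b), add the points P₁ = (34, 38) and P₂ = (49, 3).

(34, 38) + (49, 3). λ = (3 - 38)/(49 - 34) ≡ 44/15 mod 79. 15⁻¹ ≡ 58 (mod 79), so λ ≡ 24.
  x = λ² - 34 - 49 = 576 - 83 ≡ 19; y = λ·(34 - 19) - 38 ≡ 6. → (19, 6)

(19, 6)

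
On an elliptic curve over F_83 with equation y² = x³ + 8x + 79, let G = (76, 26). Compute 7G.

(4, 3)

Repeated addition: build up to 7G.
2G: tangent at (76, 26): λ = (3·76² + 8)/(2·26) ≡ 72/52. 52⁻¹ ≡ 8 (mod 83) since 52·8 = 416 ≡ 1, so λ ≡ 72·8 ≡ 78.
  x = λ² - 76 - 76 = 6084 - 152 ≡ 39; y = λ·(76 - 39) - 26 ≡ 38. → (39, 38)
3G: (39, 38) + (76, 26). λ = (26 - 38)/(76 - 39) ≡ 71/37 mod 83. 37⁻¹ ≡ 9 (mod 83) since 37·9 = 333 ≡ 1, so λ ≡ 58.
  x = λ² - 39 - 76 = 3364 - 115 ≡ 12; y = λ·(39 - 12) - 38 ≡ 34. → (12, 34)
4G: (12, 34) + (76, 26). λ = (26 - 34)/(76 - 12) ≡ 75/64 mod 83. 64⁻¹ ≡ 48 (mod 83), so λ ≡ 31.
  x = λ² - 12 - 76 = 961 - 88 ≡ 43; y = λ·(12 - 43) - 34 ≡ 1. → (43, 1)
5G: (43, 1) + (76, 26). λ = (26 - 1)/(76 - 43) ≡ 25/33 mod 83. 33⁻¹ ≡ 78 (mod 83), so λ ≡ 41.
  x = λ² - 43 - 76 = 1681 - 119 ≡ 68; y = λ·(43 - 68) - 1 ≡ 53. → (68, 53)
6G: (68, 53) + (76, 26). λ = (26 - 53)/(76 - 68) ≡ 56/8 mod 83. 8⁻¹ ≡ 52 (mod 83) since 8·52 = 416 ≡ 1, so λ ≡ 7.
  x = λ² - 68 - 76 = 49 - 144 ≡ 71; y = λ·(68 - 71) - 53 ≡ 9. → (71, 9)
7G: (71, 9) + (76, 26). λ = (26 - 9)/(76 - 71) ≡ 17/5 mod 83. 5⁻¹ ≡ 50 (mod 83), so λ ≡ 20.
  x = λ² - 71 - 76 = 400 - 147 ≡ 4; y = λ·(71 - 4) - 9 ≡ 3. → (4, 3)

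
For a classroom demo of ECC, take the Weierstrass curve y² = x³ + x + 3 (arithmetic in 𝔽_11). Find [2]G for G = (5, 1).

(4, 4)

tangent at (5, 1): λ = (3·5² + 1)/(2·1) ≡ 10/2. 2⁻¹ ≡ 6 (mod 11) since 2·6 = 12 ≡ 1, so λ ≡ 10·6 ≡ 5.
  x = λ² - 5 - 5 = 25 - 10 ≡ 4; y = λ·(5 - 4) - 1 ≡ 4. → (4, 4)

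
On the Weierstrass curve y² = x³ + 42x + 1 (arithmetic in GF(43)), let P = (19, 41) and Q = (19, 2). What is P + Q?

The two points share x = 19 and their y-coordinates satisfy 41 + 2 ≡ 0 (mod 43), so they are inverses. Their sum is ∞.

O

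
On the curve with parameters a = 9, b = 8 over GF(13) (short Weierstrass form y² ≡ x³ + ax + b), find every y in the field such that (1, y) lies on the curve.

none

x³ + 9x + 8 = 18 ≡ 5 (mod 13).
5 is a non-residue mod 13; no y exists.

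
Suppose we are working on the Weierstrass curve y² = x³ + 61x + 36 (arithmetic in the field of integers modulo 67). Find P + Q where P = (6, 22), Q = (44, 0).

(6, 22) + (44, 0). λ = (0 - 22)/(44 - 6) ≡ 45/38 mod 67. 38⁻¹ ≡ 30 (mod 67), so λ ≡ 10.
  x = λ² - 6 - 44 = 100 - 50 ≡ 50; y = λ·(6 - 50) - 22 ≡ 7. → (50, 7)

(50, 7)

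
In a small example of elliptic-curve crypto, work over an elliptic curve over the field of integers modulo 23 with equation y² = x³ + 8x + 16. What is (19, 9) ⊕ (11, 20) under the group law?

(19, 9) + (11, 20). λ = (20 - 9)/(11 - 19) ≡ 11/15 mod 23. 15⁻¹ ≡ 20 (mod 23), so λ ≡ 13.
  x = λ² - 19 - 11 = 169 - 30 ≡ 1; y = λ·(19 - 1) - 9 ≡ 18. → (1, 18)

(1, 18)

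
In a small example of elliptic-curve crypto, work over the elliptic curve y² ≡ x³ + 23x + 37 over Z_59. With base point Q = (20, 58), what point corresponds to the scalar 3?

Repeated addition: build up to 3Q.
2Q: tangent at (20, 58): λ = (3·20² + 23)/(2·58) ≡ 43/57. 57⁻¹ ≡ 29 (mod 59) since 57·29 = 1653 ≡ 1, so λ ≡ 43·29 ≡ 8.
  x = λ² - 20 - 20 = 64 - 40 ≡ 24; y = λ·(20 - 24) - 58 ≡ 28. → (24, 28)
3Q: (24, 28) + (20, 58). λ = (58 - 28)/(20 - 24) ≡ 30/55 mod 59. 55⁻¹ ≡ 44 (mod 59) since 55·44 = 2420 ≡ 1, so λ ≡ 22.
  x = λ² - 24 - 20 = 484 - 44 ≡ 27; y = λ·(24 - 27) - 28 ≡ 24. → (27, 24)

(27, 24)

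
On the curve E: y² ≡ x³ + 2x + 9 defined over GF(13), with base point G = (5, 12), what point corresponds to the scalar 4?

Double-and-add on 4 = (100)₂. Start with G = (5, 12) for the leading 1-bit.
double: tangent at (5, 12): λ = (3·5² + 2)/(2·12) ≡ 12/11. 11⁻¹ ≡ 6 (mod 13) since 11·6 = 66 ≡ 1, so λ ≡ 12·6 ≡ 7.
  x = λ² - 5 - 5 = 49 - 10 ≡ 0; y = λ·(5 - 0) - 12 ≡ 10. → (0, 10)
double: tangent at (0, 10): λ = (3·0² + 2)/(2·10) ≡ 2/7. 7⁻¹ ≡ 2 (mod 13), so λ ≡ 2·2 ≡ 4.
  x = λ² - 0 - 0 = 16 - 0 ≡ 3; y = λ·(0 - 3) - 10 ≡ 4. → (3, 4)

(3, 4)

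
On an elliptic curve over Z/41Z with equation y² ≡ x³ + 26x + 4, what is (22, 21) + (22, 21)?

(1, 21)

tangent at (22, 21): λ = (3·22² + 26)/(2·21) ≡ 2/1. 1⁻¹ ≡ 1 (mod 41), so λ ≡ 2·1 ≡ 2.
  x = λ² - 22 - 22 = 4 - 44 ≡ 1; y = λ·(22 - 1) - 21 ≡ 21. → (1, 21)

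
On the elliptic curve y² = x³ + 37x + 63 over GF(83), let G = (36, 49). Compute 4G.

(47, 7)

Repeated addition: build up to 4G.
2G: tangent at (36, 49): λ = (3·36² + 37)/(2·49) ≡ 24/15. 15⁻¹ ≡ 72 (mod 83), so λ ≡ 24·72 ≡ 68.
  x = λ² - 36 - 36 = 4624 - 72 ≡ 70; y = λ·(36 - 70) - 49 ≡ 46. → (70, 46)
3G: (70, 46) + (36, 49). λ = (49 - 46)/(36 - 70) ≡ 3/49 mod 83. 49⁻¹ ≡ 61 (mod 83) since 49·61 = 2989 ≡ 1, so λ ≡ 17.
  x = λ² - 70 - 36 = 289 - 106 ≡ 17; y = λ·(70 - 17) - 46 ≡ 25. → (17, 25)
4G: (17, 25) + (36, 49). λ = (49 - 25)/(36 - 17) ≡ 24/19 mod 83. 19⁻¹ ≡ 35 (mod 83), so λ ≡ 10.
  x = λ² - 17 - 36 = 100 - 53 ≡ 47; y = λ·(17 - 47) - 25 ≡ 7. → (47, 7)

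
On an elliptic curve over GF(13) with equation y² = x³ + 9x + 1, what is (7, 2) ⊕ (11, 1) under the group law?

(4, 7)

(7, 2) + (11, 1). λ = (1 - 2)/(11 - 7) ≡ 12/4 mod 13. 4⁻¹ ≡ 10 (mod 13), so λ ≡ 3.
  x = λ² - 7 - 11 = 9 - 18 ≡ 4; y = λ·(7 - 4) - 2 ≡ 7. → (4, 7)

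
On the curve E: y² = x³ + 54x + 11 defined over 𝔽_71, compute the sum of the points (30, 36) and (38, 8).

(30, 36) + (38, 8). λ = (8 - 36)/(38 - 30) ≡ 43/8 mod 71. 8⁻¹ ≡ 9 (mod 71), so λ ≡ 32.
  x = λ² - 30 - 38 = 1024 - 68 ≡ 33; y = λ·(30 - 33) - 36 ≡ 10. → (33, 10)

(33, 10)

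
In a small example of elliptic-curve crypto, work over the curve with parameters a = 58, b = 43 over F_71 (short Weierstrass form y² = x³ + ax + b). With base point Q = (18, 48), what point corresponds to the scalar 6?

(46, 24)

Double-and-add on 6 = (110)₂. Start with Q = (18, 48) for the leading 1-bit.
double: tangent at (18, 48): λ = (3·18² + 58)/(2·48) ≡ 36/25. 25⁻¹ ≡ 54 (mod 71) since 25·54 = 1350 ≡ 1, so λ ≡ 36·54 ≡ 27.
  x = λ² - 18 - 18 = 729 - 36 ≡ 54; y = λ·(18 - 54) - 48 ≡ 45. → (54, 45)
add Q: (54, 45) + (18, 48). λ = (48 - 45)/(18 - 54) ≡ 3/35 mod 71. 35⁻¹ ≡ 69 (mod 71), so λ ≡ 65.
  x = λ² - 54 - 18 = 4225 - 72 ≡ 35; y = λ·(54 - 35) - 45 ≡ 54. → (35, 54)
double: tangent at (35, 54): λ = (3·35² + 58)/(2·54) ≡ 41/37. 37⁻¹ ≡ 48 (mod 71), so λ ≡ 41·48 ≡ 51.
  x = λ² - 35 - 35 = 2601 - 70 ≡ 46; y = λ·(35 - 46) - 54 ≡ 24. → (46, 24)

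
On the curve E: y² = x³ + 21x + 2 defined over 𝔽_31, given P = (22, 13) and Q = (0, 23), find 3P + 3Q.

(23, 2)

First 3P:
Repeated addition: build up to 3P.
2P: tangent at (22, 13): λ = (3·22² + 21)/(2·13) ≡ 16/26. 26⁻¹ ≡ 6 (mod 31), so λ ≡ 16·6 ≡ 3.
  x = λ² - 22 - 22 = 9 - 44 ≡ 27; y = λ·(22 - 27) - 13 ≡ 3. → (27, 3)
3P: (27, 3) + (22, 13). λ = (13 - 3)/(22 - 27) ≡ 10/26 mod 31. 26⁻¹ ≡ 6 (mod 31) since 26·6 = 156 ≡ 1, so λ ≡ 29.
  x = λ² - 27 - 22 = 841 - 49 ≡ 17; y = λ·(27 - 17) - 3 ≡ 8. → (17, 8)
3P = (17, 8).
Next 3Q:
Repeated addition: build up to 3Q.
2Q: tangent at (0, 23): λ = (3·0² + 21)/(2·23) ≡ 21/15. 15⁻¹ ≡ 29 (mod 31), so λ ≡ 21·29 ≡ 20.
  x = λ² - 0 - 0 = 400 - 0 ≡ 28; y = λ·(0 - 28) - 23 ≡ 6. → (28, 6)
3Q: (28, 6) + (0, 23). λ = (23 - 6)/(0 - 28) ≡ 17/3 mod 31. 3⁻¹ ≡ 21 (mod 31), so λ ≡ 16.
  x = λ² - 28 - 0 = 256 - 28 ≡ 11; y = λ·(28 - 11) - 6 ≡ 18. → (11, 18)
3Q = (11, 18).
Finally 3P + 3Q:
(17, 8) + (11, 18). λ = (18 - 8)/(11 - 17) ≡ 10/25 mod 31. 25⁻¹ ≡ 5 (mod 31), so λ ≡ 19.
  x = λ² - 17 - 11 = 361 - 28 ≡ 23; y = λ·(17 - 23) - 8 ≡ 2. → (23, 2)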